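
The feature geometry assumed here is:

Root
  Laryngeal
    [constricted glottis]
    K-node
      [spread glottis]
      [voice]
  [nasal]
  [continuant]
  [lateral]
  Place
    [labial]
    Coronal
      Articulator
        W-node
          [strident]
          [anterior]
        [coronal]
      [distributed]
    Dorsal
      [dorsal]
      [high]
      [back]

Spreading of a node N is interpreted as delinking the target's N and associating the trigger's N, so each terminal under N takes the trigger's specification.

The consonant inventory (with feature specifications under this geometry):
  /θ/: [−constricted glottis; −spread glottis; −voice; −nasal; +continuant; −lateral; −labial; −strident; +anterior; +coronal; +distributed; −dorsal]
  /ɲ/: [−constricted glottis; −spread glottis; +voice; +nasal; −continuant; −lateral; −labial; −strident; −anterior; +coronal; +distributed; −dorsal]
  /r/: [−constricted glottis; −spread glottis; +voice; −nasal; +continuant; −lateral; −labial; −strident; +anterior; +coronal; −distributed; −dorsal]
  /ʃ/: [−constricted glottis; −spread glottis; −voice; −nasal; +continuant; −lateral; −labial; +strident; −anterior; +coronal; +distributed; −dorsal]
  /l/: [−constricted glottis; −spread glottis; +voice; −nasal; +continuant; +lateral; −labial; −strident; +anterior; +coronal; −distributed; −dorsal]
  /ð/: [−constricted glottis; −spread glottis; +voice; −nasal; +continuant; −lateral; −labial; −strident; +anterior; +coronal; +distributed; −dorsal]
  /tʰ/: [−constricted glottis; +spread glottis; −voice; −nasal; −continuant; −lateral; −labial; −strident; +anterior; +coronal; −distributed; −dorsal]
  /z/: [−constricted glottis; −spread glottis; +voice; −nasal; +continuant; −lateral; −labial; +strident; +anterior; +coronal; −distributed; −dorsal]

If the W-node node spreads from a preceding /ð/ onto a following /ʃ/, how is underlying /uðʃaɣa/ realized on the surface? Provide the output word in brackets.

[uðθaɣa]

W-node immediately or transitively dominates [strident], [anterior].
After delinking /ʃ/'s W-node and linking /ð/'s, the affected terminals become [−strident], [+anterior]; [constricted glottis], [spread glottis], [voice], … (outside W-node) are retained from /ʃ/.
Among the inventory, only /θ/ has exactly this specification, giving the surface form [uðθaɣa].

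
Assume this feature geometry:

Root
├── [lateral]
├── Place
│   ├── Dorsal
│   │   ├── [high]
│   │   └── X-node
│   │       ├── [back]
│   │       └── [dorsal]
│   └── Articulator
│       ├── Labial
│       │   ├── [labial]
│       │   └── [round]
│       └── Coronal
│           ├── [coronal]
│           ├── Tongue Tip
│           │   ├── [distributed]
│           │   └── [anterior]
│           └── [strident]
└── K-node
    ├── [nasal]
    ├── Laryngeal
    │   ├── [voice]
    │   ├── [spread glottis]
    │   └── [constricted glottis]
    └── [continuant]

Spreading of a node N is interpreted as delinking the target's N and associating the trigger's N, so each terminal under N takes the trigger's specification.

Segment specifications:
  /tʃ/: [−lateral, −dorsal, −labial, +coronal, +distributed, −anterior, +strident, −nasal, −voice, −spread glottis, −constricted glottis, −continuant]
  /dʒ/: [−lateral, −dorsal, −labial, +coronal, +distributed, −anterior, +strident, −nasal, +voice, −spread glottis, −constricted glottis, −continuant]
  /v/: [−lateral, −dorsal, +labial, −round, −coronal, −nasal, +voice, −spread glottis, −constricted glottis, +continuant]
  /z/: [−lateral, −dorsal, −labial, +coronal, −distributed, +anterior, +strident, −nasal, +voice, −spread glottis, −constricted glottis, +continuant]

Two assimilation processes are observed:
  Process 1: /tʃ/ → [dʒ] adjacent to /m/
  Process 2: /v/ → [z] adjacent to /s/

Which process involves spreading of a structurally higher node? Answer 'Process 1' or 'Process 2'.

Process 2

Process 1: the feature that changes is [voice]; the minimal node is [voice] (depth 3).
In Process 2, [labial], [round], [coronal], [anterior], [distributed], [strident] change, so the minimal spreading node is Articulator at depth 2.
Articulator (depth 2) sits above [voice] (depth 3), making Process 2 the one with the higher spreading node.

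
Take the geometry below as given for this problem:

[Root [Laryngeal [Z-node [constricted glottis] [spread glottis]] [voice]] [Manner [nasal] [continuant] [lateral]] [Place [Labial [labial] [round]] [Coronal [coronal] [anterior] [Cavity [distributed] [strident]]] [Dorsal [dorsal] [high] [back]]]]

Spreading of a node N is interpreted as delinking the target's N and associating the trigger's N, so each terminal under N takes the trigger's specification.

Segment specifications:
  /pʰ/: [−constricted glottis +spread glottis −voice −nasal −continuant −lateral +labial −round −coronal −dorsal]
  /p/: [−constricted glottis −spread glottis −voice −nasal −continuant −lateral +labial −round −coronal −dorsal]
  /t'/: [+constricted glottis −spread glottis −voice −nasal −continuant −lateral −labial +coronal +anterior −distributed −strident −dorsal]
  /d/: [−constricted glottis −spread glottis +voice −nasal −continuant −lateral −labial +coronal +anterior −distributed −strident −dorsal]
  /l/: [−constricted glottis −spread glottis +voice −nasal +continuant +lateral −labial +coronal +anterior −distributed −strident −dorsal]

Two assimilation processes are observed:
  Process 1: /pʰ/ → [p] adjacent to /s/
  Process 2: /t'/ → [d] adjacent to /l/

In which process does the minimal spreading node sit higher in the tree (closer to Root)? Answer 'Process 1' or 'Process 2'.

Process 2

Process 1: the feature that changes is [spread glottis]; the minimal node is [spread glottis] (depth 3).
Process 2 alters [voice], [constricted glottis]; the lowest common ancestor is Laryngeal (depth 1 from Root).
Laryngeal (depth 1) sits above [spread glottis] (depth 3), making Process 2 the one with the higher spreading node.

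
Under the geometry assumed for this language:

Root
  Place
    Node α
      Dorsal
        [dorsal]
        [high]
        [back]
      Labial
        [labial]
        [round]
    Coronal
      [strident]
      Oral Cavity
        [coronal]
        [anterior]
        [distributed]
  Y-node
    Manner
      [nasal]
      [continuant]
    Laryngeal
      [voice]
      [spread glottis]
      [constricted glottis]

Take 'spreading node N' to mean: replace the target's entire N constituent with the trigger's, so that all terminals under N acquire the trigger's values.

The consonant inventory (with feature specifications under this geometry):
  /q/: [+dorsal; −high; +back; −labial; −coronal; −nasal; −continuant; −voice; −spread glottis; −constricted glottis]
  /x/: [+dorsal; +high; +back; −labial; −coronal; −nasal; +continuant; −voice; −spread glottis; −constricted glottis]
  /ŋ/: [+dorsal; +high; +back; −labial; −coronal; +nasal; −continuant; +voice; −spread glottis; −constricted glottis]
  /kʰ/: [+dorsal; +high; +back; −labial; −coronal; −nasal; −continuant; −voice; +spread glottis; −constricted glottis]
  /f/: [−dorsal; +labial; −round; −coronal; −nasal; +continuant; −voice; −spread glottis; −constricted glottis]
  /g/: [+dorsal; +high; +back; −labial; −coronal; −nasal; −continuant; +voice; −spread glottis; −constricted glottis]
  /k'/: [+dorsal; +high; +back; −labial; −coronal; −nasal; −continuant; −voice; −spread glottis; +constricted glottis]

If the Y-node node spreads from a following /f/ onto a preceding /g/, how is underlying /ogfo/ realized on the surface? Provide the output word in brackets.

[oxfo]

The Y-node node dominates the terminals [nasal], [continuant], [voice], [spread glottis], [constricted glottis].
The target acquires /f/'s values for everything under Y-node — [−nasal], [+continuant], [−voice], [−spread glottis], [−constricted glottis] — while keeping its own [dorsal], [high], [back], ….
The resulting bundle matches /x/ in the inventory; substituting it for /g/ gives [oxfo].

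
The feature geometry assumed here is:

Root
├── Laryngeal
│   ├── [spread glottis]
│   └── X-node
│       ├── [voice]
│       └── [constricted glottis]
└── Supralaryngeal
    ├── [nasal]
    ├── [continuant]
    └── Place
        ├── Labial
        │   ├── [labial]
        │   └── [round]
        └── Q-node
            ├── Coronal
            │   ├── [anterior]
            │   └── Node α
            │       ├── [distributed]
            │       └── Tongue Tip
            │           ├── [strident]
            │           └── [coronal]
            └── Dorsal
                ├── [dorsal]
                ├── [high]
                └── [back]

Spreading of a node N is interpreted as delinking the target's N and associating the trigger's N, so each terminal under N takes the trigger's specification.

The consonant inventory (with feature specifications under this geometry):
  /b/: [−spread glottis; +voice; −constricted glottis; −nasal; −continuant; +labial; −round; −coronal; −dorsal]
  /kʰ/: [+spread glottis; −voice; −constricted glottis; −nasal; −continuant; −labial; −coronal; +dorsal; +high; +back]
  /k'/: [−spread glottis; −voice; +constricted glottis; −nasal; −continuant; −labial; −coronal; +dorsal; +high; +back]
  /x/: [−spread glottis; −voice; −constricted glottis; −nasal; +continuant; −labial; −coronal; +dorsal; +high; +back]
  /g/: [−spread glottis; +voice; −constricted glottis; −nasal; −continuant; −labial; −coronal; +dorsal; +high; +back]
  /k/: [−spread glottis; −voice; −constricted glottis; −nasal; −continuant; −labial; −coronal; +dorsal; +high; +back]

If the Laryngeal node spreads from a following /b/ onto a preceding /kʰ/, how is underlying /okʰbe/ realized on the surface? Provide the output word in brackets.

[ogbe]

Laryngeal immediately or transitively dominates [spread glottis], [voice], [constricted glottis].
The target acquires /b/'s values for everything under Laryngeal — [−spread glottis], [+voice], [−constricted glottis] — while keeping its own [nasal], [continuant], [labial], ….
The resulting bundle matches /g/ in the inventory; substituting it for /kʰ/ gives [ogbe].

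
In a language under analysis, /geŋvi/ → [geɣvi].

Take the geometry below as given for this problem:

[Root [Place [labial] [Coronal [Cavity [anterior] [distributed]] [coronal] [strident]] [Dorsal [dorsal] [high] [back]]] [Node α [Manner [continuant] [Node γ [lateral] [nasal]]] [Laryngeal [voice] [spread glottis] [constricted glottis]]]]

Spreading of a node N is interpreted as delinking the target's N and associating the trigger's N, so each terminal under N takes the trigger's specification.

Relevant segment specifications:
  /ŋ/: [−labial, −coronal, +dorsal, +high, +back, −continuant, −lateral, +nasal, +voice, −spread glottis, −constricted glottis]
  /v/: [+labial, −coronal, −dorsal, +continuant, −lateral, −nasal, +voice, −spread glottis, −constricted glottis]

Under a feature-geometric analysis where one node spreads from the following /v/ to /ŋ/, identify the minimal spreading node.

/ŋ/ and [ɣ] differ in [nasal], [continuant]; every other specified feature is identical.
Tracing each changed feature up the tree, the paths first meet at Manner; any lower node misses at least one of them.
Delinking /ŋ/'s Manner and associating /v/'s Manner gives precisely the feature bundle of [ɣ].
[dorsal], [labial] stay as in /ŋ/ although /v/ differs there, so no node dominating them spread; among the remaining candidates Manner is the lowest that derives the output.

Manner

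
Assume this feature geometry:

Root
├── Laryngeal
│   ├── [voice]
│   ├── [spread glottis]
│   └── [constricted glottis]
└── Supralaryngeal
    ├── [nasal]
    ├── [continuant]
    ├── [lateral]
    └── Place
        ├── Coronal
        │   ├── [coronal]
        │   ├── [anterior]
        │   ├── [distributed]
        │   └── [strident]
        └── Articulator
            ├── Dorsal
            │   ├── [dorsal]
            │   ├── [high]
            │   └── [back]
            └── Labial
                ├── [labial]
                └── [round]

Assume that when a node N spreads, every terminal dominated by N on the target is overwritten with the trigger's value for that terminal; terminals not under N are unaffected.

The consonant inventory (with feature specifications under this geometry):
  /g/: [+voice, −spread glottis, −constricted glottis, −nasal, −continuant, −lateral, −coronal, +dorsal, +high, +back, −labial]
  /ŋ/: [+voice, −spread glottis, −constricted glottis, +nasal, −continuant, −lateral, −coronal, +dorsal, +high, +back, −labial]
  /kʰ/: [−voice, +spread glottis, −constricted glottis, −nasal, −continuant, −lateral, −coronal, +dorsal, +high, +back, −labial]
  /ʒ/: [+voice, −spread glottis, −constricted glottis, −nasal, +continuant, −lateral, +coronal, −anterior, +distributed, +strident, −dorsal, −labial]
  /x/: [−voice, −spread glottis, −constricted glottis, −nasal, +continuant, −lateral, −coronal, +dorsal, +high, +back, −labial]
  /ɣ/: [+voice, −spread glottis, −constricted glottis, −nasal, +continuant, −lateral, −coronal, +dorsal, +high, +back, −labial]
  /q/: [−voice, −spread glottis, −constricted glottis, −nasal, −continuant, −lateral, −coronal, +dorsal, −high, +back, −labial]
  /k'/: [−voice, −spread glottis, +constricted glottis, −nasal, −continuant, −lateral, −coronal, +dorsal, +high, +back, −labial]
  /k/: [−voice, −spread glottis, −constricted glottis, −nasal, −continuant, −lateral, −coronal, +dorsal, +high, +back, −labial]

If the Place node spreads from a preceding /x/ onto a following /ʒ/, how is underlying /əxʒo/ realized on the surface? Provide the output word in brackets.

[əxɣo]

Place immediately or transitively dominates [coronal], [anterior], [distributed], [strident], [dorsal], [high], [back], [labial], [round].
After delinking /ʒ/'s Place and linking /x/'s, the affected terminals become [−coronal], [+dorsal], [+high], [+back], [−labial]; [voice], [spread glottis], [constricted glottis], … (outside Place) are retained from /ʒ/.
This feature bundle is that of [ɣ], so /əxʒo/ surfaces as [əxɣo].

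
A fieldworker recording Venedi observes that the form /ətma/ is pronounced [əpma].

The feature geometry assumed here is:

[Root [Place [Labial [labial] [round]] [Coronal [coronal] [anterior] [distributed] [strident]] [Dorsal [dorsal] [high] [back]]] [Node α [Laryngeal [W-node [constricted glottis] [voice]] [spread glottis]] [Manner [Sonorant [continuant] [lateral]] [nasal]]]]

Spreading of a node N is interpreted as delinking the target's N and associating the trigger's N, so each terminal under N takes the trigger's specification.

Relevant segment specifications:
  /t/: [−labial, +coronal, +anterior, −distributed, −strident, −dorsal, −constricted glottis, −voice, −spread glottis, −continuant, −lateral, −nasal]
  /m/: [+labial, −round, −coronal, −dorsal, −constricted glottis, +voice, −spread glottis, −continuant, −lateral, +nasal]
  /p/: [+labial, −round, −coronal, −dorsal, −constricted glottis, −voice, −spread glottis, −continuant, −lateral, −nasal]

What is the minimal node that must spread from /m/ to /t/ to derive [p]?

Place

/t/ and [p] differ in [labial], [round], [coronal], [anterior], [distributed], [strident]; every other specified feature is identical.
Tracing each changed feature up the tree, the paths first meet at Place; any lower node misses at least one of them.
Spreading Place from /m/ overwrites each of those terminals with /m/'s values, yielding exactly [p].
[voice], [nasal] — on which /m/ differs from /t/ — are unchanged, so Root cannot have spread; the constituent is no larger than Place.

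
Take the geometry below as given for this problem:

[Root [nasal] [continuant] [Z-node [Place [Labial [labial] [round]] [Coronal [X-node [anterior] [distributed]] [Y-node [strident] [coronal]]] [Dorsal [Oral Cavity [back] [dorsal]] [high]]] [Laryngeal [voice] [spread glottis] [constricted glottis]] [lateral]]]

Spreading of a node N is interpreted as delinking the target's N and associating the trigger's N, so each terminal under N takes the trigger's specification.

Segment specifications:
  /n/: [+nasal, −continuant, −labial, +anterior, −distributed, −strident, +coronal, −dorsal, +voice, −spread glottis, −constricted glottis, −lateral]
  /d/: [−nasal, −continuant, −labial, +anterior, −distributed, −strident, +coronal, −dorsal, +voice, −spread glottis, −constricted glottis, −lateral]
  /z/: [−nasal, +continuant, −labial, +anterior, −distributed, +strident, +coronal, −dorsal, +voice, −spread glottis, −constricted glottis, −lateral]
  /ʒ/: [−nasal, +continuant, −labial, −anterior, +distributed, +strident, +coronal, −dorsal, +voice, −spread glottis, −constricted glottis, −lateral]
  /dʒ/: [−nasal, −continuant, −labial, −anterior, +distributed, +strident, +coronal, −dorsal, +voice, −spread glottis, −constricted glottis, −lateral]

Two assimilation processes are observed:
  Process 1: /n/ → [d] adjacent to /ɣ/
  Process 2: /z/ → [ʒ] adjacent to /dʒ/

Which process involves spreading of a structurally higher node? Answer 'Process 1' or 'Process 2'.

In Process 1, [nasal] changes, so the minimal spreading node is [nasal] at depth 1.
Process 2: the features that change are [anterior], [distributed]; the minimal node is X-node (depth 4).
Depth 1 < depth 4; Process 1 involves the structurally higher constituent [nasal].

Process 1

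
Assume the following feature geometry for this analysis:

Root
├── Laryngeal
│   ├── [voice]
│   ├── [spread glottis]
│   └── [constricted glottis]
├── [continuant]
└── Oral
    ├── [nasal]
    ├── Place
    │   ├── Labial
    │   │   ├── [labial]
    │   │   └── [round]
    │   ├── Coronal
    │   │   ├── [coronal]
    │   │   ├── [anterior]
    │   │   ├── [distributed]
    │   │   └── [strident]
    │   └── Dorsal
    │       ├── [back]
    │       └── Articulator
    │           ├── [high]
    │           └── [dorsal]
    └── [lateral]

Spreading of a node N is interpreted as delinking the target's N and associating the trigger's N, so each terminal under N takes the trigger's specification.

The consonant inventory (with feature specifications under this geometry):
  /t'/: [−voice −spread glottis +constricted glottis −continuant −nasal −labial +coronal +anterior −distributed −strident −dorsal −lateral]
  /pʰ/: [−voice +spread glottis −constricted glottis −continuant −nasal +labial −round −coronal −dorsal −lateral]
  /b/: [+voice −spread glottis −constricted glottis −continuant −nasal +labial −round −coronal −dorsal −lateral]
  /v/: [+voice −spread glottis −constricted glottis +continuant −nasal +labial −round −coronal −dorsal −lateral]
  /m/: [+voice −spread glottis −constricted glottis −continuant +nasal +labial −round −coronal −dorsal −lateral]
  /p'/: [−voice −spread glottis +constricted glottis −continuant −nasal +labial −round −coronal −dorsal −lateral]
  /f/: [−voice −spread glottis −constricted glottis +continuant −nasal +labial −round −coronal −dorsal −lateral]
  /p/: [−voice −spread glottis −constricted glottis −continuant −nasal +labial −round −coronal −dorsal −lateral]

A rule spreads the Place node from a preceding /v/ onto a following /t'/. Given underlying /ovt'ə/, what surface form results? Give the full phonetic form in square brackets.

The Place node dominates the terminals [labial], [round], [coronal], [anterior], [distributed], [strident], [back], [high], [dorsal].
After delinking /t'/'s Place and linking /v/'s, the affected terminals become [+labial], [−round], [−coronal], [−dorsal]; [voice], [spread glottis], [constricted glottis], … (outside Place) are retained from /t'/.
The resulting bundle matches /p'/ in the inventory; substituting it for /t'/ gives [ovp'ə].

[ovp'ə]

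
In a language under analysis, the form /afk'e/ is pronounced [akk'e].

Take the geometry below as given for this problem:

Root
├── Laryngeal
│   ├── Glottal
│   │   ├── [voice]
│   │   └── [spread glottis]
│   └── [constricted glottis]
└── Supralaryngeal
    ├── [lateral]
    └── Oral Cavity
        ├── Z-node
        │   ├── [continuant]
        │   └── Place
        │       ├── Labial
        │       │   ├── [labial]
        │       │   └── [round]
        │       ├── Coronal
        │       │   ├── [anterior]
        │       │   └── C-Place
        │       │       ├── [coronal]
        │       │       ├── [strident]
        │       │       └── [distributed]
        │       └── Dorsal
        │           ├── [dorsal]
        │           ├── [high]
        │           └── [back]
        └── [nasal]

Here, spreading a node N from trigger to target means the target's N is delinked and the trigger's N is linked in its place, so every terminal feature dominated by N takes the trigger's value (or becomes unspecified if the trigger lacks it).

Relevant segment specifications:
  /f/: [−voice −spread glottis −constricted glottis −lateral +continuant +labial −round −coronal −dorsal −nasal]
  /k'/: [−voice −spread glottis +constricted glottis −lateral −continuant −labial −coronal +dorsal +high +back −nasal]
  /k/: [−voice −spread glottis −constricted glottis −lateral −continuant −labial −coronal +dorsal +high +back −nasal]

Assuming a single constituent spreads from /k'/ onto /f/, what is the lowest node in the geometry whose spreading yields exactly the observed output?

The alternation /f/ → [k] changes [continuant], [labial], [round], [dorsal], [high], [back] and nothing else.
Tracing each changed feature up the tree, the paths first meet at Z-node; any lower node misses at least one of them.
Delinking /f/'s Z-node and associating /k'/'s Z-node gives precisely the feature bundle of [k].
[constricted glottis], a feature on which the two segments disagree outside Z-node, is unchanged — nothing dominating it spread, and Z-node is the minimal sufficient constituent.

Z-node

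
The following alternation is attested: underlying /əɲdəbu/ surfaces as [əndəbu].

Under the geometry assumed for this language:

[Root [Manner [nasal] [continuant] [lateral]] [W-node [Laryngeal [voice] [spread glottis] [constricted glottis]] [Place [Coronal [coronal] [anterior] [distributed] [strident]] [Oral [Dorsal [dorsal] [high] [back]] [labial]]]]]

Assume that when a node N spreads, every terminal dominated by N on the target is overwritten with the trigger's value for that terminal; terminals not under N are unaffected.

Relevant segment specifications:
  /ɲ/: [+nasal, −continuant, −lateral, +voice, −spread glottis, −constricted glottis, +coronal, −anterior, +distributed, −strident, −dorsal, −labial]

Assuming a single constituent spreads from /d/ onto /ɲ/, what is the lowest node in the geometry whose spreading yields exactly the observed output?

Feature comparison: [anterior], [distributed] differ between /ɲ/ and [n]; the remaining terminals match.
These terminals are all dominated by Coronal, and no proper subconstituent of Coronal covers them all; Coronal is their lowest common ancestor.
Delinking /ɲ/'s Coronal and associating /d/'s Coronal gives precisely the feature bundle of [n].
[nasal] stays as in /ɲ/ although /d/ differs there, so no node dominating it spread; among the remaining candidates Coronal is the lowest that derives the output.

Coronal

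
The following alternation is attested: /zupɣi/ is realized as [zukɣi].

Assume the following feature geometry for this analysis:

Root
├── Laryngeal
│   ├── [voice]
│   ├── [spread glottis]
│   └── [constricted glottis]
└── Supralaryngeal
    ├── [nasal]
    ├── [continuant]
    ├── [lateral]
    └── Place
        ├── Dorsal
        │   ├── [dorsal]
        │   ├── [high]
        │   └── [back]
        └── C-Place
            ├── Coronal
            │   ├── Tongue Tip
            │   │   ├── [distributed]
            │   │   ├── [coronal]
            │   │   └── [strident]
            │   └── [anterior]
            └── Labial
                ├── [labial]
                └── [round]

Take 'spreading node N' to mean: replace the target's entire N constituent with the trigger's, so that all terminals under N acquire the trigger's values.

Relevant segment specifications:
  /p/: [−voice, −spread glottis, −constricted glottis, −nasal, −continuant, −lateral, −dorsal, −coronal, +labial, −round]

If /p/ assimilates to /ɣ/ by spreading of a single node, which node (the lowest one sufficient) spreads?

Place

The alternation /p/ → [k] changes [labial], [round], [dorsal], [high], [back] and nothing else.
In this geometry the lowest node dominating all of them is Place: every daughter of Place dominates only a proper subset, so no lower node suffices.
Spreading Place from /ɣ/ overwrites each of those terminals with /ɣ/'s values, yielding exactly [k].
Had Supralaryngeal or a higher node spread, [continuant] would have taken /ɣ/'s value; it stays as in /p/, confirming the spreading constituent is exactly Place.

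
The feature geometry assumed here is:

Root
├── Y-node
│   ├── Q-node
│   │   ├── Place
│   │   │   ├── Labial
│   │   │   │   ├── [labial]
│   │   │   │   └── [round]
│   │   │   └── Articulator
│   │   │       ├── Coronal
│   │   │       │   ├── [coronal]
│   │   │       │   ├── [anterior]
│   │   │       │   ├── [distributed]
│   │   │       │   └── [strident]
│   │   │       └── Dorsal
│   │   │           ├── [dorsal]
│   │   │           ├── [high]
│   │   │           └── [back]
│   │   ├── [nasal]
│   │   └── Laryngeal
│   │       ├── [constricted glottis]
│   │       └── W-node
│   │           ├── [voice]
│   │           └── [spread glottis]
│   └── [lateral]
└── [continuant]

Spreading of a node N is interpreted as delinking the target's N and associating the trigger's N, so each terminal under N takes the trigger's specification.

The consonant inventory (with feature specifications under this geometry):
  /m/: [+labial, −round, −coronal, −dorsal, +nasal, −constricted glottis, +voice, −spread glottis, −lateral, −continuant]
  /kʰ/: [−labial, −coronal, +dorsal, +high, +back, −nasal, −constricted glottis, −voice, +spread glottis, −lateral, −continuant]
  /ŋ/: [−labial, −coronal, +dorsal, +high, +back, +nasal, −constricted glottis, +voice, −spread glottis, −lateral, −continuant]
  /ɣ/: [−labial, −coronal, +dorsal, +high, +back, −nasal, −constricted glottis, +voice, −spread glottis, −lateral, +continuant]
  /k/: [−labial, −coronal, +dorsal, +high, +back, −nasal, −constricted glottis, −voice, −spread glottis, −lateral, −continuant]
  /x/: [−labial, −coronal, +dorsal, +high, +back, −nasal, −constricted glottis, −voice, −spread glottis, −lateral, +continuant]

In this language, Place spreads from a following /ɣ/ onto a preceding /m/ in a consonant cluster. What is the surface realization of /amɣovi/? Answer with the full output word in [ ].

[aŋɣovi]

The Place node dominates the terminals [labial], [round], [coronal], [anterior], [distributed], [strident], [dorsal], [high], [back].
After delinking /m/'s Place and linking /ɣ/'s, the affected terminals become [−labial], [−coronal], [+dorsal], [+high], [+back]; [nasal], [constricted glottis], [voice], … (outside Place) are retained from /m/.
This feature bundle is that of [ŋ], so /amɣovi/ surfaces as [aŋɣovi].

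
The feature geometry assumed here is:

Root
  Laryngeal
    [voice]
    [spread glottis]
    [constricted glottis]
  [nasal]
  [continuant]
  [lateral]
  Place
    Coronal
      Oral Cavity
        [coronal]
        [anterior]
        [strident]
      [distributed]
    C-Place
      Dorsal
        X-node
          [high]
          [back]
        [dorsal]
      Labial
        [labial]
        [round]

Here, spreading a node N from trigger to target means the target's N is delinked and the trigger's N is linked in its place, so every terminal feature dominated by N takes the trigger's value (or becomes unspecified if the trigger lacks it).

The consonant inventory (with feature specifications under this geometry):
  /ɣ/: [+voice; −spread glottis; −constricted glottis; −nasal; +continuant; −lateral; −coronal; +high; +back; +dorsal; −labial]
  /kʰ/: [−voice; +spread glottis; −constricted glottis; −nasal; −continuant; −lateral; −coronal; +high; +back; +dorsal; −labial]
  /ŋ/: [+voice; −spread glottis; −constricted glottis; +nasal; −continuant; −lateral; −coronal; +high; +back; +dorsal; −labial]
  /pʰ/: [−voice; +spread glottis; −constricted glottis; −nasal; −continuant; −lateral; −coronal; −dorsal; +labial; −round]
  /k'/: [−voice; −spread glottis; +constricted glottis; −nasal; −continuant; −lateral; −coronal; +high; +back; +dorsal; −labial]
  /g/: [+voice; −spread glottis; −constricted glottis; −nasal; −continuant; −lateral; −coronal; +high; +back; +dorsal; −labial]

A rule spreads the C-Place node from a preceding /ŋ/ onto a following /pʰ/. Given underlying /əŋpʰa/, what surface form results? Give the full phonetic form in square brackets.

[əŋkʰa]

The C-Place node dominates the terminals [high], [back], [dorsal], [labial], [round].
The target acquires /ŋ/'s values for everything under C-Place — [+high], [+back], [+dorsal], [−labial] — while keeping its own [voice], [spread glottis], [constricted glottis], ….
The resulting bundle matches /kʰ/ in the inventory; substituting it for /pʰ/ gives [əŋkʰa].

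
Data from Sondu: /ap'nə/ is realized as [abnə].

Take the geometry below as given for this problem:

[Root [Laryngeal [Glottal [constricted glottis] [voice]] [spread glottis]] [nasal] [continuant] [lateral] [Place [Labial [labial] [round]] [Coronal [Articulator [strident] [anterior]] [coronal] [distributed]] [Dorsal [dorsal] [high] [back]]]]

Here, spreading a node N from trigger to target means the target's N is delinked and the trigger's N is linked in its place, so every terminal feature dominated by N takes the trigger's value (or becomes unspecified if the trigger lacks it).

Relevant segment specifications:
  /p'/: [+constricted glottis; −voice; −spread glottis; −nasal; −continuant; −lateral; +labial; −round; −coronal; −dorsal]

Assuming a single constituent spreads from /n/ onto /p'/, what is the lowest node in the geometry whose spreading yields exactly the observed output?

Glottal

/p'/ and [b] differ in [voice], [constricted glottis]; every other specified feature is identical.
Tracing each changed feature up the tree, the paths first meet at Glottal; any lower node misses at least one of them.
Delinking /p'/'s Glottal and associating /n/'s Glottal gives precisely the feature bundle of [b].
[labial], [coronal] stay as in /p'/ although /n/ differs there, so no node dominating them spread; among the remaining candidates Glottal is the lowest that derives the output.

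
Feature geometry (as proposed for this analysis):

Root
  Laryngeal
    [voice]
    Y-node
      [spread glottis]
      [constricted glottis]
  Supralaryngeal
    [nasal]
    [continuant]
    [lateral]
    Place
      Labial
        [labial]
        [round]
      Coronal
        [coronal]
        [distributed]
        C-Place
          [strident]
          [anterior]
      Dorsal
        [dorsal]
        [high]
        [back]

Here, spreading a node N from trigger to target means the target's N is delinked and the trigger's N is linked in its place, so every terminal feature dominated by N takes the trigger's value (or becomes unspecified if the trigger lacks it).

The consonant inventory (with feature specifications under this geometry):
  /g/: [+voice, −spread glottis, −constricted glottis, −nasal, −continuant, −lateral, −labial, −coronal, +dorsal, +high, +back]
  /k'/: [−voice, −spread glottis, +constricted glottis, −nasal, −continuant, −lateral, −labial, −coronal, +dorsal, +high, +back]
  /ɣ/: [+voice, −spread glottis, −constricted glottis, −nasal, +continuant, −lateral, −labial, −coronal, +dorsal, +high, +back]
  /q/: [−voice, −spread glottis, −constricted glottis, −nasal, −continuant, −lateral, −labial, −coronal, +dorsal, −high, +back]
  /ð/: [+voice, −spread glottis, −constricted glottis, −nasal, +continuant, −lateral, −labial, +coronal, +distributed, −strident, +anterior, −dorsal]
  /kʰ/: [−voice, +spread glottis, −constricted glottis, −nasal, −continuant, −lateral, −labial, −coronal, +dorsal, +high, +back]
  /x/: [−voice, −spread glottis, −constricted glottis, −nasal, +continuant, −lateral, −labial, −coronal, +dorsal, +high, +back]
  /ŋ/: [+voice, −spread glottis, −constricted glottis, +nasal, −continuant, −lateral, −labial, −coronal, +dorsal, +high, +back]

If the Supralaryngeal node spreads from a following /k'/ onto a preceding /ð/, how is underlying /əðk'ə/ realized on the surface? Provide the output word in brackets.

The Supralaryngeal node dominates the terminals [nasal], [continuant], [lateral], [labial], [round], [coronal], [distributed], [strident], [anterior], [dorsal], [high], [back].
The target acquires /k'/'s values for everything under Supralaryngeal — [−nasal], [−continuant], [−lateral], [−labial], [−coronal], [+dorsal], [+high], [+back] — while keeping its own [voice], [spread glottis], [constricted glottis].
The resulting bundle matches /g/ in the inventory; substituting it for /ð/ gives [əgk'ə].

[əgk'ə]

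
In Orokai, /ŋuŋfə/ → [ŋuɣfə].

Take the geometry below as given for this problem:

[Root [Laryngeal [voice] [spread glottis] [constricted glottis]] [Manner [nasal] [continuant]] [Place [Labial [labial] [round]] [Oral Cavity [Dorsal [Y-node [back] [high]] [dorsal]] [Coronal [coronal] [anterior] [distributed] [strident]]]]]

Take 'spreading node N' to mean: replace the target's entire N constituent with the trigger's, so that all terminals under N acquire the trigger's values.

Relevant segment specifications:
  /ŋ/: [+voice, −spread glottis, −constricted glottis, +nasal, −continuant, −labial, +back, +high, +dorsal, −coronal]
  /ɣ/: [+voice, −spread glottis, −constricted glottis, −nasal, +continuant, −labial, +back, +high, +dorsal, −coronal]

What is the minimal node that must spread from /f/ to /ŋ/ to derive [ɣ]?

Manner

/ŋ/ and [ɣ] differ in [nasal], [continuant]; every other specified feature is identical.
Tracing each changed feature up the tree, the paths first meet at Manner; any lower node misses at least one of them.
If Manner spreads, every terminal under it takes /f/'s value, producing [ɣ] as observed.
Had Root spread, [voice], [labial] would have taken /f/'s values; they stay as in /ŋ/, confirming the spreading constituent is exactly Manner.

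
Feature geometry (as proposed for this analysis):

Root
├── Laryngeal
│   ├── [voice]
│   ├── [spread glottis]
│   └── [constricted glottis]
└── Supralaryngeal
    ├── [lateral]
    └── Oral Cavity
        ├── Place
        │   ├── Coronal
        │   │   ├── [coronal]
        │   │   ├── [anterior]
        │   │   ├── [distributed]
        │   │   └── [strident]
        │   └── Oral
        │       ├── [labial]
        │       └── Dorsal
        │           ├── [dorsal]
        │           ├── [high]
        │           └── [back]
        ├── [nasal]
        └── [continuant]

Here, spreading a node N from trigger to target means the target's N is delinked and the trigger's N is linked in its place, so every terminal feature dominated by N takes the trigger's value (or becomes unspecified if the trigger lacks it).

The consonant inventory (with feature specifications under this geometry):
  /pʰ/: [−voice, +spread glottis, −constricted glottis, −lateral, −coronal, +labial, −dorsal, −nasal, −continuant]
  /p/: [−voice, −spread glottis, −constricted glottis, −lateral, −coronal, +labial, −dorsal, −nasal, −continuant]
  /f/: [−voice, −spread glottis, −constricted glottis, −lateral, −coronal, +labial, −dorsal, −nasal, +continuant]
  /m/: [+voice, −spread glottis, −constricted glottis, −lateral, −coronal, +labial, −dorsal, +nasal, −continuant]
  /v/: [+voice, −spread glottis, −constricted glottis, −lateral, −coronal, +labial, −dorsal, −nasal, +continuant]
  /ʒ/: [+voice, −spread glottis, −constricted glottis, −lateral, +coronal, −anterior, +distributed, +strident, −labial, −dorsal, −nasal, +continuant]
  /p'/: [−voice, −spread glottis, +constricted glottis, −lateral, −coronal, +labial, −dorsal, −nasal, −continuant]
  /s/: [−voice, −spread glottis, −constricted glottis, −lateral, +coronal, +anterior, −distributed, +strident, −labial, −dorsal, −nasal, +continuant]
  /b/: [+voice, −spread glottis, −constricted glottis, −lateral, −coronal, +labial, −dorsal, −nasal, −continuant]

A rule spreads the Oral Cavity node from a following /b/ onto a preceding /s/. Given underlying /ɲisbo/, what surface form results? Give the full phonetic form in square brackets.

Oral Cavity immediately or transitively dominates [coronal], [anterior], [distributed], [strident], [labial], [dorsal], [high], [back], [nasal], [continuant].
The target acquires /b/'s values for everything under Oral Cavity — [−coronal], [+labial], [−dorsal], [−nasal], [−continuant] — while keeping its own [voice], [spread glottis], [constricted glottis], ….
Among the inventory, only /p/ has exactly this specification, giving the surface form [ɲipbo].

[ɲipbo]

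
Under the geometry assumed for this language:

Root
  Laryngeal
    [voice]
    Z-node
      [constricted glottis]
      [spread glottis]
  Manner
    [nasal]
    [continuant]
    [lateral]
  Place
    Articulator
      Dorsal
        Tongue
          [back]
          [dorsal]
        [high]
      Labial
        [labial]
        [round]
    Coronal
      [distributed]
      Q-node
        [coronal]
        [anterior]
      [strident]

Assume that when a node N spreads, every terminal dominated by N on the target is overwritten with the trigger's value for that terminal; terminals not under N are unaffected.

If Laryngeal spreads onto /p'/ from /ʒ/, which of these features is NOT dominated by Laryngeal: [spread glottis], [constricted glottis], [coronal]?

Under this geometry, Laryngeal contains [voice], [constricted glottis], [spread glottis].
Of the listed options, [spread glottis], [constricted glottis] are among these and would be overwritten by spreading Laryngeal.
[coronal] attaches under Q-node, not under Laryngeal, so /p'/ retains its own value for [coronal].

[coronal]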